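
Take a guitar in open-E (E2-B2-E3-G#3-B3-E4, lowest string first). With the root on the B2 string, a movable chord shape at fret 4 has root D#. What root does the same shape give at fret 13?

C

Moving from fret 4 to fret 13 shifts the root by 9 semitones.
D# up 9 semitones is C.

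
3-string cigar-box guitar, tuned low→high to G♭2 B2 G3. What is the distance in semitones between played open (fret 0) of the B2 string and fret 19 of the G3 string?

B2 at fret 0 → B2 (MIDI 47); G3 at fret 19 → D5 (MIDI 74).
47 − 74 = -27, so the two pitches are 27 semitones apart, with D5 the higher.

27 semitones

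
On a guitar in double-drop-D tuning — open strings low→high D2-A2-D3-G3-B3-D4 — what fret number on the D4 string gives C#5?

C#5 is 11 semitones above the open D4 (D–D#–E–F–…–B–C–C#), so it sits at fret 11.

11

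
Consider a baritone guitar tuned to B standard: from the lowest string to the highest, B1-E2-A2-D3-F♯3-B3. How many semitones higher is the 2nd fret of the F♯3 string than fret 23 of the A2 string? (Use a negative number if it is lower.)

F♯3 at fret 2 → G♯3 (MIDI 56); A2 at fret 23 → G♯4 (MIDI 68).
56 − 68 = -12, so the two pitches are 12 semitones apart.

-12 semitones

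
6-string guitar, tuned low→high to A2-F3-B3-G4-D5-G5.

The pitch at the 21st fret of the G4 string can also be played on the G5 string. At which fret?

9

G4 at fret 21 is G4 + 21 semitones = E6.
The open G5 string is 12 semitones above the open G4, so the same pitch on the G5 string lies at fret 21 − 12 = 9.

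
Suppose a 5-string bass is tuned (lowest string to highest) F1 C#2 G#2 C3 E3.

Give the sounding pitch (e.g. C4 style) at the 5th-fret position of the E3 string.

A3

E3 is MIDI 52. Adding 5 gives 57, which is A3.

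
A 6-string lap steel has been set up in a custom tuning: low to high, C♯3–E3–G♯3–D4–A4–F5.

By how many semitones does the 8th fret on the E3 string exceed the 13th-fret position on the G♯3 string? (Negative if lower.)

-9 semitones

E3 at fret 8 → C4 (MIDI 60); G♯3 at fret 13 → A4 (MIDI 69).
60 − 69 = -9, so the two pitches are 9 semitones apart.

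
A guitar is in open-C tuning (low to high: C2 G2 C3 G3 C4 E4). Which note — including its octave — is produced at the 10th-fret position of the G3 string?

F4

The open G3 string plus 10 semitones: G–G#–A–A#–…–D#–E–F.
The walk passes from B into C once, so the octave number goes from 3 to 4.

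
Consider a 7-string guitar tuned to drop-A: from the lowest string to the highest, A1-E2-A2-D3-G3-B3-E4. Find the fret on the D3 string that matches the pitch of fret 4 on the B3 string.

B3 at fret 4 is B3 + 4 semitones = D#4.
The open D3 string is 9 semitones below the open B3, so the same pitch on the D3 string lies at fret 4 + 9 = 13.

13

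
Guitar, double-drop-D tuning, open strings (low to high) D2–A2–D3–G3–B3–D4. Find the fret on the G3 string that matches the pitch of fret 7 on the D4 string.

D4 at fret 7 is D4 + 7 semitones = A4.
The open G3 string is 7 semitones below the open D4, so the same pitch on the G3 string lies at fret 7 + 7 = 14.

14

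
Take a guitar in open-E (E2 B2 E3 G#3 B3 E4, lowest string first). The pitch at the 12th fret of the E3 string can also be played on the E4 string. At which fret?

0

E3 at fret 12 is E3 + 12 semitones = E4.
The open E4 string is 12 semitones above the open E3, so the same pitch on the E4 string lies at fret 12 − 12 = 0.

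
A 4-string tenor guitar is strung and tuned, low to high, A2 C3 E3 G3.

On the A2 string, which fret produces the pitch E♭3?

E♭3 is 6 semitones above the open A2 (A–Bb–B–C–Db–D–Eb), so it sits at fret 6.

6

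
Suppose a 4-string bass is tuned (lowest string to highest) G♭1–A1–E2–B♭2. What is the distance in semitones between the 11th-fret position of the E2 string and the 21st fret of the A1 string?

E2 at fret 11 → E♭3 (MIDI 51); A1 at fret 21 → G♭3 (MIDI 54).
51 − 54 = -3, so the two pitches are 3 semitones apart, with G♭3 the higher.

3 semitones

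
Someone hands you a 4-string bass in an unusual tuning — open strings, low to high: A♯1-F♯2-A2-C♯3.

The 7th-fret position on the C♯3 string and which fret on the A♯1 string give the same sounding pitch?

C♯3 at fret 7 is C♯3 + 7 semitones = G♯3.
The open A♯1 string is 15 semitones below the open C♯3, so the same pitch on the A♯1 string lies at fret 7 + 15 = 22.

22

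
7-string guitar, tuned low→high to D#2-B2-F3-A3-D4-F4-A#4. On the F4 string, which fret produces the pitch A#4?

A#4 is 5 semitones above the open F4 (F–F#–G–G#–A–A#), so it sits at fret 5.

5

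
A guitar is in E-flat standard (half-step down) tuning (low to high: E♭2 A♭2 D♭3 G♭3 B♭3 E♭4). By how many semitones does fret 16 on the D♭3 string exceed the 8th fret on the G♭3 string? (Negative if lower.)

D♭3 at fret 16 → F4 (MIDI 65); G♭3 at fret 8 → D4 (MIDI 62).
65 − 62 = 3, so the two pitches are 3 semitones apart.

3 semitones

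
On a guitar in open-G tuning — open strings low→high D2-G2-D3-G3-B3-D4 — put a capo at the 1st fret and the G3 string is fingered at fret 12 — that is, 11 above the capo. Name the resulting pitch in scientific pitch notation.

G4

The capo raises the open G3 by 1 semitone to G#3; fretting 11 more gives G3 + 1 + 11 = G3 + 12 semitones = G4.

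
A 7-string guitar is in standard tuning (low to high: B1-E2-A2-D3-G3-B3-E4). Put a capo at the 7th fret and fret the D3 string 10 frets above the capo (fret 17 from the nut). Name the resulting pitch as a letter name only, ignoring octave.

G

The capo raises the open D3 by 7 semitones to A3; fretting 10 more gives D3 + 7 + 10 = D3 + 17 semitones, landing on G.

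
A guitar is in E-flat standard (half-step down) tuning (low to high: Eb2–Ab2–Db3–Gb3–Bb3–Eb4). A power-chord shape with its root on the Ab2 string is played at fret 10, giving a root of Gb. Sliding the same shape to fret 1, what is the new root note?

A

Moving from fret 10 to fret 1 shifts the root by -9 semitones.
Gb down 9 semitones is A.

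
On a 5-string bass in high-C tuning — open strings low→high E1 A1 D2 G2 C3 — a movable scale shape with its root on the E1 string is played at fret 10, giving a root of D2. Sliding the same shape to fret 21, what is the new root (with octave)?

Moving from fret 10 to fret 21 shifts the root by 11 semitones.
D2 up 11 semitones is C#3.

C#3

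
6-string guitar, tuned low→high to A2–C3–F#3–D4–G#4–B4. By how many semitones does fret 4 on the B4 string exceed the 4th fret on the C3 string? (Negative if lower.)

23 semitones

B4 at fret 4 → D#5 (MIDI 75); C3 at fret 4 → E3 (MIDI 52).
75 − 52 = 23, so the two pitches are 23 semitones apart.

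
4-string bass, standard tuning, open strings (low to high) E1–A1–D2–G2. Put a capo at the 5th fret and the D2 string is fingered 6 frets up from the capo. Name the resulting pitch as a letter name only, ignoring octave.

The capo raises the open D2 by 5 semitones to G2; fretting 6 more gives D2 + 5 + 6 = D2 + 11 semitones, landing on C#.
(Also written Db.)

C#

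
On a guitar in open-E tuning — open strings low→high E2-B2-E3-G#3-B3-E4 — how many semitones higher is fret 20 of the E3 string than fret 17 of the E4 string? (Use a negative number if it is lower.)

-9 semitones

E3 at fret 20 → C5 (MIDI 72); E4 at fret 17 → A5 (MIDI 81).
72 − 81 = -9, so the two pitches are 9 semitones apart.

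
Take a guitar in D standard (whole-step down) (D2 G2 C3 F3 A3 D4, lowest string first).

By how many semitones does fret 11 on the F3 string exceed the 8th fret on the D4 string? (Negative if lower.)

-6 semitones

F3 at fret 11 → E4 (MIDI 64); D4 at fret 8 → A#4 (MIDI 70).
64 − 70 = -6, so the two pitches are 6 semitones apart.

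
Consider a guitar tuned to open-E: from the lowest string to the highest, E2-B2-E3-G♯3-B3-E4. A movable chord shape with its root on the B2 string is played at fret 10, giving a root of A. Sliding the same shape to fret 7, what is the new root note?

F♯

Moving from fret 10 to fret 7 shifts the root by -3 semitones.
A down 3 semitones is F♯.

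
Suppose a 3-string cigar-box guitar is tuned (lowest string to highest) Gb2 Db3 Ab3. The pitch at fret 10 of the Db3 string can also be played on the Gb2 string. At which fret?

17

Db3 at fret 10 is Db3 + 10 semitones = B3.
The open Gb2 string is 7 semitones below the open Db3, so the same pitch on the Gb2 string lies at fret 10 + 7 = 17.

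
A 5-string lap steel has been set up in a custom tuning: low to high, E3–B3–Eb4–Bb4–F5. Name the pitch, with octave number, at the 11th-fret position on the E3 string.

Eb4

Each fret is one semitone, so E3 + 11 = Eb4.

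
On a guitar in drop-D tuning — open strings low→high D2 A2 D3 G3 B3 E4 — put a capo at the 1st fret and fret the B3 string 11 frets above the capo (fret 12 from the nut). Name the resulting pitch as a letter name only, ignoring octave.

B

The capo raises the open B3 by 1 semitone to C4; fretting 11 more gives B3 + 1 + 11 = B3 + 12 semitones, landing on B.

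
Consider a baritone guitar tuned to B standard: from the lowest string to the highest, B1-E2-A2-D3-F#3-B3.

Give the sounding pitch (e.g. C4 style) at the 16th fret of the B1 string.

The open B1 string plus 16 semitones: B–C–C#–D–…–C#–D–D#.
The walk passes from B into C 2 times, so the octave number goes from 1 to 3.
(Equivalently spelled Eb3.)

D#3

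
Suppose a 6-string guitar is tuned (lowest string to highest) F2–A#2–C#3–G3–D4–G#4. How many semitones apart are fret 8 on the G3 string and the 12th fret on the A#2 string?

5 semitones

G3 at fret 8 → D#4 (MIDI 63); A#2 at fret 12 → A#3 (MIDI 58).
63 − 58 = 5, so the two pitches are 5 semitones apart, with D#4 the higher.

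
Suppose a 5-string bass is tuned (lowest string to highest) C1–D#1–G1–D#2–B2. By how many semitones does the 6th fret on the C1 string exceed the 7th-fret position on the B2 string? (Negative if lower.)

C1 at fret 6 → F#1 (MIDI 30); B2 at fret 7 → F#3 (MIDI 54).
30 − 54 = -24, so the two pitches are 24 semitones apart.

-24 semitones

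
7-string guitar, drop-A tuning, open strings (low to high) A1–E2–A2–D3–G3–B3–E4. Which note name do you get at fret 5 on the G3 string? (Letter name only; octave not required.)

C

Each fret is one semitone, so G3 + 5 = C.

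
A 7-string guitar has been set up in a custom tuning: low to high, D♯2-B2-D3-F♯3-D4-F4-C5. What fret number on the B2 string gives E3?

5

E3 is 5 semitones above the open B2 (B–C–C#–D–D#–E), so it sits at fret 5.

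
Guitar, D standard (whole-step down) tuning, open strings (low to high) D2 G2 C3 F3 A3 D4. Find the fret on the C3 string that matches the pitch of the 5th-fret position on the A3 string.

A3 at fret 5 is A3 + 5 semitones = D4.
The open C3 string is 9 semitones below the open A3, so the same pitch on the C3 string lies at fret 5 + 9 = 14.

14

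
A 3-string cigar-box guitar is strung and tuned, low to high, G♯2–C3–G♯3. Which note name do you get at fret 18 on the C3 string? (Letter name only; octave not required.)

F♯

Each fret is one semitone, so C3 + 18 = F♯.
(Equivalently spelled G♭.)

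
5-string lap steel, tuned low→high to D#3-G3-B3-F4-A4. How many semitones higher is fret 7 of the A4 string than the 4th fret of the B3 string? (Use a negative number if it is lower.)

13 semitones

A4 at fret 7 → E5 (MIDI 76); B3 at fret 4 → D#4 (MIDI 63).
76 − 63 = 13, so the two pitches are 13 semitones apart.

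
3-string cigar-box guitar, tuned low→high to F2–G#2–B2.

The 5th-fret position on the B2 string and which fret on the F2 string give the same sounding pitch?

Fret 5 on B2 is MIDI 47 + 5 = 52 (E3). On the F2 string (open MIDI 41), that pitch is 52 − 41 = fret 11.

11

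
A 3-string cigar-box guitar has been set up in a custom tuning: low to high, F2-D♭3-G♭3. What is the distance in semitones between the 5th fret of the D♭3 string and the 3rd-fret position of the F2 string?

D♭3 at fret 5 → G♭3 (MIDI 54); F2 at fret 3 → A♭2 (MIDI 44).
54 − 44 = 10, so the two pitches are 10 semitones apart, with G♭3 the higher.

10 semitones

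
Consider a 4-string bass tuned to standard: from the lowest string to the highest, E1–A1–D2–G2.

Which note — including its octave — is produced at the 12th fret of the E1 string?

The open E1 string plus 12 semitones: E–F–F#–G–…–D–D#–E.
The walk passes from B into C once, so the octave number goes from 1 to 2.

E2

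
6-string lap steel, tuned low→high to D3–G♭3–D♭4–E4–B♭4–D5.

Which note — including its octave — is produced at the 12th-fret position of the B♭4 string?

B♭5

Each fret is one semitone, so B♭4 + 12 = B♭5.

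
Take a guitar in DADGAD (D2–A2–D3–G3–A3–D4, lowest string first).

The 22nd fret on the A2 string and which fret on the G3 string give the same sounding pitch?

Fret 22 on A2 is MIDI 45 + 22 = 67 (G4). On the G3 string (open MIDI 55), that pitch is 67 − 55 = fret 12.

12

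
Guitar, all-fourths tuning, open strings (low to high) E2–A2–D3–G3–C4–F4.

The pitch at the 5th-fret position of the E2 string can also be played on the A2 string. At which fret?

Fret 5 on E2 is MIDI 40 + 5 = 45 (A2). On the A2 string (open MIDI 45), that pitch is 45 − 45 = fret 0.

0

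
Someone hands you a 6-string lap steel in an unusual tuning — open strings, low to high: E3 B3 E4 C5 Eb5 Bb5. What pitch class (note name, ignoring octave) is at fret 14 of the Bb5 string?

C

The open Bb5 string plus 14 semitones: Bb–B–C–Db–…–Bb–B–C.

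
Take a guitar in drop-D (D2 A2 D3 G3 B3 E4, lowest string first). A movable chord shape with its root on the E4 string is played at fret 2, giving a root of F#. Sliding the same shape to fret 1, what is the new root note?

F

Moving from fret 2 to fret 1 shifts the root by -1 semitone.
F# down 1 semitone is F.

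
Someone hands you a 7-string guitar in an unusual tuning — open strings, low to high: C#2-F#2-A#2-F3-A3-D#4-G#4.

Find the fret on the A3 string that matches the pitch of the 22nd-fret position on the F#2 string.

7

Fret 22 on F#2 is MIDI 42 + 22 = 64 (E4). On the A3 string (open MIDI 57), that pitch is 64 − 57 = fret 7.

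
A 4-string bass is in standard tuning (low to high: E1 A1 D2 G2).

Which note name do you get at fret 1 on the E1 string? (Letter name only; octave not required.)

F

E1 is MIDI 28. Adding 1 gives 29; 29 mod 12 = 5, i.e. F.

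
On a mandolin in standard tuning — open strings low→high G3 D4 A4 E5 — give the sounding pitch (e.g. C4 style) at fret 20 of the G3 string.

D♯5

The open G3 string plus 20 semitones: G–G#–A–A#–…–C#–D–D#.
The walk passes from B into C 2 times, so the octave number goes from 3 to 5.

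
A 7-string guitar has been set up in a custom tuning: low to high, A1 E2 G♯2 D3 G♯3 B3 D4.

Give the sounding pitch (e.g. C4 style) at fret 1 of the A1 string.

The open A1 string plus 1 semitone: A–A#.
No B→C boundary is crossed, so the octave stays at 1.
(Equivalently spelled B♭1.)

A♯1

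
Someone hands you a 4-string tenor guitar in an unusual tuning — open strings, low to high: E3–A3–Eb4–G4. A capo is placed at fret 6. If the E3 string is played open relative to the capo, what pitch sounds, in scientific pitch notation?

Bb3

The capo raises the open E3 by 6 semitones to Bb3; fretting 0 more gives E3 + 6 + 0 = E3 + 6 semitones = Bb3.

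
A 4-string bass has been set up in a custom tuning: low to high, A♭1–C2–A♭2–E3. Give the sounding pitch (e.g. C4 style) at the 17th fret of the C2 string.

F3

C2 is MIDI 36. Adding 17 gives 53, which is F3.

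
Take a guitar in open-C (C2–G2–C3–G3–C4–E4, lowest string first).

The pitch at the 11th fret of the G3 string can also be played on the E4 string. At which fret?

2

G3 at fret 11 is G3 + 11 semitones = F♯4.
The open E4 string is 9 semitones above the open G3, so the same pitch on the E4 string lies at fret 11 − 9 = 2.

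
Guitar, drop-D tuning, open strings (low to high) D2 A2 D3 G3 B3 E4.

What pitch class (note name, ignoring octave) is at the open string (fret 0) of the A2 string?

Fret 0 is the open string itself, so the pitch is just A.

A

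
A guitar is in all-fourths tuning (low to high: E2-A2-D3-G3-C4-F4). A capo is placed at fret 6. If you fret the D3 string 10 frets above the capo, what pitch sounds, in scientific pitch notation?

The capo raises the open D3 by 6 semitones to G♯3; fretting 10 more gives D3 + 6 + 10 = D3 + 16 semitones = F♯4.

F♯4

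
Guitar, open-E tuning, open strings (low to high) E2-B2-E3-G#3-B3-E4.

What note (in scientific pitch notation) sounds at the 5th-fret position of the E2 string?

E2 is MIDI 40. Adding 5 gives 45, which is A2.

A2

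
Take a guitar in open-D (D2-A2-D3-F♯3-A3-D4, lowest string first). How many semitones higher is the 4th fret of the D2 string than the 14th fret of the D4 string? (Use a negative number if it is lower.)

D2 at fret 4 → F♯2 (MIDI 42); D4 at fret 14 → E5 (MIDI 76).
42 − 76 = -34, so the two pitches are 34 semitones apart.

-34 semitones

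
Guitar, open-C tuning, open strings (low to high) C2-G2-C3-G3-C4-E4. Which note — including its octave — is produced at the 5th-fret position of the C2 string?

Each fret is one semitone, so C2 + 5 = F2.

F2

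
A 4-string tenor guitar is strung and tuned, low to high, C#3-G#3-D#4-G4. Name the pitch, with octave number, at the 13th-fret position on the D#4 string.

D#4 is MIDI 63. Adding 13 gives 76, which is E5.

E5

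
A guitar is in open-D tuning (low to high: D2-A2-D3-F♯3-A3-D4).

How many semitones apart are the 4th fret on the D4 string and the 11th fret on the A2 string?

10 semitones

D4 at fret 4 → F♯4 (MIDI 66); A2 at fret 11 → G♯3 (MIDI 56).
66 − 56 = 10, so the two pitches are 10 semitones apart, with F♯4 the higher.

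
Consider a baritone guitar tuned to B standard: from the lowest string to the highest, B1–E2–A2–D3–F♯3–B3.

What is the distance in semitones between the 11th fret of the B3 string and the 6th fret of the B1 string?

29 semitones

B3 at fret 11 → A♯4 (MIDI 70); B1 at fret 6 → F2 (MIDI 41).
70 − 41 = 29, so the two pitches are 29 semitones apart, with A♯4 the higher.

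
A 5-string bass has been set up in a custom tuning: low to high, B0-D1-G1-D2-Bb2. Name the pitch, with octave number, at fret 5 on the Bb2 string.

The open Bb2 string plus 5 semitones: Bb–B–C–Db–D–Eb.
The walk passes from B into C once, so the octave number goes from 2 to 3.
(Equivalently spelled D#3.)

Eb3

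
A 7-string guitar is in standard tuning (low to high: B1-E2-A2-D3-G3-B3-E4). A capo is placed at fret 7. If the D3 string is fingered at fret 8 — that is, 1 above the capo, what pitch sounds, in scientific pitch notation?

The capo raises the open D3 by 7 semitones to A3; fretting 1 more gives D3 + 7 + 1 = D3 + 8 semitones = A#3.
(Also written Bb.)

A#3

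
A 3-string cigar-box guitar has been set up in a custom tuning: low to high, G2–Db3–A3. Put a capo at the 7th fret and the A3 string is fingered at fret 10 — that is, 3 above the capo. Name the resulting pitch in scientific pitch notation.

The capo raises the open A3 by 7 semitones to E4; fretting 3 more gives A3 + 7 + 3 = A3 + 10 semitones = G4.

G4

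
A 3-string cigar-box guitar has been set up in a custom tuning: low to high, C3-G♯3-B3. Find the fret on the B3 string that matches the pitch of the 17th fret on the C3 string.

Fret 17 on C3 is MIDI 48 + 17 = 65 (F4). On the B3 string (open MIDI 59), that pitch is 65 − 59 = fret 6.

6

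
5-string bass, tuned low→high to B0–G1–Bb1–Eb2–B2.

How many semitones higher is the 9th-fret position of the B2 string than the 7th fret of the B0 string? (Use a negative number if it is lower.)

26 semitones

B2 at fret 9 → Ab3 (MIDI 56); B0 at fret 7 → Gb1 (MIDI 30).
56 − 30 = 26, so the two pitches are 26 semitones apart.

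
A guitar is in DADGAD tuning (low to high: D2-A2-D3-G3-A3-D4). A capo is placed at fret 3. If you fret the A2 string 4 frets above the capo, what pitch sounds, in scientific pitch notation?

E3

The capo raises the open A2 by 3 semitones to C3; fretting 4 more gives A2 + 3 + 4 = A2 + 7 semitones = E3.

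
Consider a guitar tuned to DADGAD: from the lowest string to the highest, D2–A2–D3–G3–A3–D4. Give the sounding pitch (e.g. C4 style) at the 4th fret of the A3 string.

A3 is MIDI 57. Adding 4 gives 61, which is C#4.
(Equivalently spelled Db4.)

C#4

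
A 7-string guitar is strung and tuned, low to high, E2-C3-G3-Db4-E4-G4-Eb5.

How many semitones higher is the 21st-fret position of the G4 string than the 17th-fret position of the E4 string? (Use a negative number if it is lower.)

G4 at fret 21 → E6 (MIDI 88); E4 at fret 17 → A5 (MIDI 81).
88 − 81 = 7, so the two pitches are 7 semitones apart.

7 semitones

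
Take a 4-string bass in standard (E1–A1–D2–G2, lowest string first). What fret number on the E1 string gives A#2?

18

A#2 is 18 semitones above the open E1 (E–F–F#–G–…–G#–A–A#), so it sits at fret 18.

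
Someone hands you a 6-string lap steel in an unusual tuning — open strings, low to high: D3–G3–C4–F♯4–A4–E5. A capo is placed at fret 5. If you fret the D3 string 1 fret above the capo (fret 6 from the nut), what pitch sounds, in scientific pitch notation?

G♯3

The capo raises the open D3 by 5 semitones to G3; fretting 1 more gives D3 + 5 + 1 = D3 + 6 semitones = G♯3.
(Also written A♭.)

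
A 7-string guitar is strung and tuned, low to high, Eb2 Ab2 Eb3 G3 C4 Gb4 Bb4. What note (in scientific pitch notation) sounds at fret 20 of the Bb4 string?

Gb6

The open Bb4 string plus 20 semitones: Bb–B–C–Db–…–E–F–Gb.
The walk passes from B into C 2 times, so the octave number goes from 4 to 6.
(Equivalently spelled F#6.)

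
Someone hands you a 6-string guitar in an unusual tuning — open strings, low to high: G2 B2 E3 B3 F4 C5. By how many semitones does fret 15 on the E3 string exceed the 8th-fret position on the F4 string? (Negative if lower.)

E3 at fret 15 → G4 (MIDI 67); F4 at fret 8 → Db5 (MIDI 73).
67 − 73 = -6, so the two pitches are 6 semitones apart.

-6 semitones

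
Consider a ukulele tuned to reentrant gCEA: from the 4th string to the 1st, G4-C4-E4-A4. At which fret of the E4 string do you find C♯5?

C♯5 is 9 semitones above the open E4 (E–F–F#–G–G#–A–A#–B–C–C#), so it sits at fret 9.

9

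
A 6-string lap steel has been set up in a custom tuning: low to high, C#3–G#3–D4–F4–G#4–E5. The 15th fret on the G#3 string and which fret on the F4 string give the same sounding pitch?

Fret 15 on G#3 is MIDI 56 + 15 = 71 (B4). On the F4 string (open MIDI 65), that pitch is 71 − 65 = fret 6.

6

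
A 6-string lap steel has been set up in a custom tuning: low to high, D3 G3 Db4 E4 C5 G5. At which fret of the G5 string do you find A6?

A6 is 14 semitones above the open G5 (G–Ab–A–Bb–…–G–Ab–A), so it sits at fret 14.

14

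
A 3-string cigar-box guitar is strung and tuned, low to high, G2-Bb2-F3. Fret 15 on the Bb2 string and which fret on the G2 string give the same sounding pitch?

Bb2 at fret 15 is Bb2 + 15 semitones = Db4.
The open G2 string is 3 semitones below the open Bb2, so the same pitch on the G2 string lies at fret 15 + 3 = 18.

18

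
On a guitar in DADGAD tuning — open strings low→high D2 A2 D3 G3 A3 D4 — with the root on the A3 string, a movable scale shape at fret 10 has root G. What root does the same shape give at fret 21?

Moving from fret 10 to fret 21 shifts the root by 11 semitones.
G up 11 semitones is F#.

F#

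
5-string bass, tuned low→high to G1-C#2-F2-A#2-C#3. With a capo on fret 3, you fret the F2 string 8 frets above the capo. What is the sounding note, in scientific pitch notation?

The capo raises the open F2 by 3 semitones to G#2; fretting 8 more gives F2 + 3 + 8 = F2 + 11 semitones = E3.

E3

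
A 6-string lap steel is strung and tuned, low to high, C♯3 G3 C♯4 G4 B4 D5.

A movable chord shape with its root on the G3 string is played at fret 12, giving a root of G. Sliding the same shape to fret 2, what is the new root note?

A

Moving from fret 12 to fret 2 shifts the root by -10 semitones.
G down 10 semitones is A.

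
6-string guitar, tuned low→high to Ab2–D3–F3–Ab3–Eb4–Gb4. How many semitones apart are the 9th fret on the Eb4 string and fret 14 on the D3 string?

8 semitones

Eb4 at fret 9 → C5 (MIDI 72); D3 at fret 14 → E4 (MIDI 64).
72 − 64 = 8, so the two pitches are 8 semitones apart, with C5 the higher.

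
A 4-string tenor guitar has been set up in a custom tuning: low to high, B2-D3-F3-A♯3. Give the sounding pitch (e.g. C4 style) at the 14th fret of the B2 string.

C♯4

Each fret is one semitone, so B2 + 14 = C♯4.
(Equivalently spelled D♭4.)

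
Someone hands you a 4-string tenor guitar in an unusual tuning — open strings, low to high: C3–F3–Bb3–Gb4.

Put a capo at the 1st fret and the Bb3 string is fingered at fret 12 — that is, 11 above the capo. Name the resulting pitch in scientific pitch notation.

The capo raises the open Bb3 by 1 semitone to B3; fretting 11 more gives Bb3 + 1 + 11 = Bb3 + 12 semitones = Bb4.
(Also written A#.)

Bb4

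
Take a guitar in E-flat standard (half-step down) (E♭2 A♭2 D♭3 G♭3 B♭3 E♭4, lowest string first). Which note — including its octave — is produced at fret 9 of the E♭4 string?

C5

The open E♭4 string plus 9 semitones: Eb–E–F–Gb–G–Ab–A–Bb–B–C.
The walk passes from B into C once, so the octave number goes from 4 to 5.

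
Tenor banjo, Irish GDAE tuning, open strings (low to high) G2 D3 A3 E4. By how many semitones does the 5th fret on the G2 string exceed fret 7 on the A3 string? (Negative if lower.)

G2 at fret 5 → C3 (MIDI 48); A3 at fret 7 → E4 (MIDI 64).
48 − 64 = -16, so the two pitches are 16 semitones apart.

-16 semitones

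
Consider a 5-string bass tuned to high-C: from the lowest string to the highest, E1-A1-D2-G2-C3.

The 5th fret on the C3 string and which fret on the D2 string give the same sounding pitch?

C3 at fret 5 is C3 + 5 semitones = F3.
The open D2 string is 10 semitones below the open C3, so the same pitch on the D2 string lies at fret 5 + 10 = 15.

15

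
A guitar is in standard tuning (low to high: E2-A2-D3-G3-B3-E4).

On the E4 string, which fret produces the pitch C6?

C6 is 20 semitones above the open E4 (E–F–F#–G–…–A#–B–C), so it sits at fret 20.

20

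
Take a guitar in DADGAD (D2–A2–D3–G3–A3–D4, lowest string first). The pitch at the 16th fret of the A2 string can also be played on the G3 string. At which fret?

Fret 16 on A2 is MIDI 45 + 16 = 61 (C#4). On the G3 string (open MIDI 55), that pitch is 61 − 55 = fret 6.

6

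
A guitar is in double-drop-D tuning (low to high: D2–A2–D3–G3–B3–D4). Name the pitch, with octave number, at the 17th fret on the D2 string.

Each fret is one semitone, so D2 + 17 = G3.

G3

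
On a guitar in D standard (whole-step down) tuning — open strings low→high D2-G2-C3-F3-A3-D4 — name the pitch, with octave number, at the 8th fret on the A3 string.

A3 is MIDI 57. Adding 8 gives 65, which is F4.

F4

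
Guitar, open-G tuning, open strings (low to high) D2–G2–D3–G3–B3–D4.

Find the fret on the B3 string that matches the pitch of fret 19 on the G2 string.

Fret 19 on G2 is MIDI 43 + 19 = 62 (D4). On the B3 string (open MIDI 59), that pitch is 62 − 59 = fret 3.

3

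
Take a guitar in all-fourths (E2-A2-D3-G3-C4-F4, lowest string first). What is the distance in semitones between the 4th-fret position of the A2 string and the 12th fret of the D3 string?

13 semitones

A2 at fret 4 → C#3 (MIDI 49); D3 at fret 12 → D4 (MIDI 62).
49 − 62 = -13, so the two pitches are 13 semitones apart, with D4 the higher.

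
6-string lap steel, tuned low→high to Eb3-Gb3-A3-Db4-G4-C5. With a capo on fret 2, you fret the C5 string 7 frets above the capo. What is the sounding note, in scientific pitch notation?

A5

The capo raises the open C5 by 2 semitones to D5; fretting 7 more gives C5 + 2 + 7 = C5 + 9 semitones = A5.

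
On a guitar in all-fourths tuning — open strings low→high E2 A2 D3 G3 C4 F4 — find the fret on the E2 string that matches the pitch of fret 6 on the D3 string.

16

Fret 6 on D3 is MIDI 50 + 6 = 56 (G♯3). On the E2 string (open MIDI 40), that pitch is 56 − 40 = fret 16.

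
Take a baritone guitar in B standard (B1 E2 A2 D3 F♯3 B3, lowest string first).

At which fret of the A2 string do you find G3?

10

G3 is 10 semitones above the open A2 (A–A#–B–C–…–F–F#–G), so it sits at fret 10.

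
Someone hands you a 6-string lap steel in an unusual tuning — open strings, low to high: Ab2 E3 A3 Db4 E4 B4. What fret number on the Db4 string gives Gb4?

Gb4 is 5 semitones above the open Db4 (Db–D–Eb–E–F–Gb), so it sits at fret 5.

5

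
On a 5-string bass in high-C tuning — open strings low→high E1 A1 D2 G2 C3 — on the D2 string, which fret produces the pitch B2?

B2 is 9 semitones above the open D2 (D–D#–E–F–F#–G–G#–A–A#–B), so it sits at fret 9.

9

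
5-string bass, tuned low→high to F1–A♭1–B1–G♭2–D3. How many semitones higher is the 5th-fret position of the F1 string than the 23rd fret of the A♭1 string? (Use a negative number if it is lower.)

-21 semitones

F1 at fret 5 → B♭1 (MIDI 34); A♭1 at fret 23 → G3 (MIDI 55).
34 − 55 = -21, so the two pitches are 21 semitones apart.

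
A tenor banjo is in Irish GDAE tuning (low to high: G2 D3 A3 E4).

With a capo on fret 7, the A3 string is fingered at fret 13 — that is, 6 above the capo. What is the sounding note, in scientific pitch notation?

A#4

The capo raises the open A3 by 7 semitones to E4; fretting 6 more gives A3 + 7 + 6 = A3 + 13 semitones = A#4.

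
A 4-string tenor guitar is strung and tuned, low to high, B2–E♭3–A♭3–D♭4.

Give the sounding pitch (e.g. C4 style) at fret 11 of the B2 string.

The open B2 string plus 11 semitones: B–C–Db–D–…–Ab–A–Bb.
The walk passes from B into C once, so the octave number goes from 2 to 3.

B♭3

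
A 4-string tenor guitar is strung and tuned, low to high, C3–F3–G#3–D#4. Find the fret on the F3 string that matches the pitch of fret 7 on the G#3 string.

10

G#3 at fret 7 is G#3 + 7 semitones = D#4.
The open F3 string is 3 semitones below the open G#3, so the same pitch on the F3 string lies at fret 7 + 3 = 10.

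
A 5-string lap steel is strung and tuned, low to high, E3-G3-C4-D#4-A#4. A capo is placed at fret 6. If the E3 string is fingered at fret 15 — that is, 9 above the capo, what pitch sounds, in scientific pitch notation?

G4

The capo raises the open E3 by 6 semitones to A#3; fretting 9 more gives E3 + 6 + 9 = E3 + 15 semitones = G4.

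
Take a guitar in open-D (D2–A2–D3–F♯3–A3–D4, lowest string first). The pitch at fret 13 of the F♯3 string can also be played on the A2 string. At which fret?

22

F♯3 at fret 13 is F♯3 + 13 semitones = G4.
The open A2 string is 9 semitones below the open F♯3, so the same pitch on the A2 string lies at fret 13 + 9 = 22.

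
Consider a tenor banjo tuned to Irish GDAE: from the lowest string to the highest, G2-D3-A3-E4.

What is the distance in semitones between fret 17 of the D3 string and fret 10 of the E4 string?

7 semitones

D3 at fret 17 → G4 (MIDI 67); E4 at fret 10 → D5 (MIDI 74).
67 − 74 = -7, so the two pitches are 7 semitones apart, with D5 the higher.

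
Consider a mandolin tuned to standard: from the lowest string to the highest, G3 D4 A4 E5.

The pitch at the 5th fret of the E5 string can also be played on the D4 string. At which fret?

19

E5 at fret 5 is E5 + 5 semitones = A5.
The open D4 string is 14 semitones below the open E5, so the same pitch on the D4 string lies at fret 5 + 14 = 19.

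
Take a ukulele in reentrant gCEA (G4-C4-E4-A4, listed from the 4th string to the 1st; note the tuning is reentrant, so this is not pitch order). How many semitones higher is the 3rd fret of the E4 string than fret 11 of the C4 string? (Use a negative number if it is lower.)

E4 at fret 3 → G4 (MIDI 67); C4 at fret 11 → B4 (MIDI 71).
67 − 71 = -4, so the two pitches are 4 semitones apart.

-4 semitones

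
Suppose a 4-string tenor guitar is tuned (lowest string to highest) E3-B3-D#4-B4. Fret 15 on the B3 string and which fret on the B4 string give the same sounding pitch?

B3 at fret 15 is B3 + 15 semitones = D5.
The open B4 string is 12 semitones above the open B3, so the same pitch on the B4 string lies at fret 15 − 12 = 3.

3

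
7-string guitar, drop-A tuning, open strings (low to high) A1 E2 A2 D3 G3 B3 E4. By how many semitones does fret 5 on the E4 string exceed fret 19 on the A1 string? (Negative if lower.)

17 semitones

E4 at fret 5 → A4 (MIDI 69); A1 at fret 19 → E3 (MIDI 52).
69 − 52 = 17, so the two pitches are 17 semitones apart.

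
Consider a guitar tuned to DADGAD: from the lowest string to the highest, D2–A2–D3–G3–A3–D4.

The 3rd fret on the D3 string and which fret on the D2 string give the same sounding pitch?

15

Fret 3 on D3 is MIDI 50 + 3 = 53 (F3). On the D2 string (open MIDI 38), that pitch is 53 − 38 = fret 15.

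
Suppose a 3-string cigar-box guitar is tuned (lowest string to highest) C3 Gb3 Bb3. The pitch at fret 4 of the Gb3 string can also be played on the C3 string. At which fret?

Gb3 at fret 4 is Gb3 + 4 semitones = Bb3.
The open C3 string is 6 semitones below the open Gb3, so the same pitch on the C3 string lies at fret 4 + 6 = 10.

10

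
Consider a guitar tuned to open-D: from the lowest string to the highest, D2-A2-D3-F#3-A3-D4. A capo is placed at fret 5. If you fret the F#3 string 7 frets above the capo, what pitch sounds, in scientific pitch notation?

The capo raises the open F#3 by 5 semitones to B3; fretting 7 more gives F#3 + 5 + 7 = F#3 + 12 semitones = F#4.

F#4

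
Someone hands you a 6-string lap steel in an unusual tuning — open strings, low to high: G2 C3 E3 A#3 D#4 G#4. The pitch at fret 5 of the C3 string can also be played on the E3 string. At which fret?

1

Fret 5 on C3 is MIDI 48 + 5 = 53 (F3). On the E3 string (open MIDI 52), that pitch is 53 − 52 = fret 1.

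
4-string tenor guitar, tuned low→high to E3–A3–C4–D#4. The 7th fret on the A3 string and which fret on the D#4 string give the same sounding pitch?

A3 at fret 7 is A3 + 7 semitones = E4.
The open D#4 string is 6 semitones above the open A3, so the same pitch on the D#4 string lies at fret 7 − 6 = 1.

1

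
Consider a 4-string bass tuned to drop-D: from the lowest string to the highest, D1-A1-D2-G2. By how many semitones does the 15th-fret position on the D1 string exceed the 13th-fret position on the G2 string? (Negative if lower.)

-15 semitones

D1 at fret 15 → F2 (MIDI 41); G2 at fret 13 → G#3 (MIDI 56).
41 − 56 = -15, so the two pitches are 15 semitones apart.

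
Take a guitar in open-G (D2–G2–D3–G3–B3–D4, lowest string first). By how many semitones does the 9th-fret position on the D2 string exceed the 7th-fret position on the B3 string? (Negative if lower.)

D2 at fret 9 → B2 (MIDI 47); B3 at fret 7 → F♯4 (MIDI 66).
47 − 66 = -19, so the two pitches are 19 semitones apart.

-19 semitones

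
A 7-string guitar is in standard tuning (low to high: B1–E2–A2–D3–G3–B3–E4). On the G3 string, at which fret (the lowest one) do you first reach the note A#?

From G3, count semitones up the chromatic scale until reaching A#: G–G#–A–A# — 3 steps.

3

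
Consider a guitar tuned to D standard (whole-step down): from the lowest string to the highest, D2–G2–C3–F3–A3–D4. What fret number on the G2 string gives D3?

7

D3 is 7 semitones above the open G2 (G–G#–A–A#–B–C–C#–D), so it sits at fret 7.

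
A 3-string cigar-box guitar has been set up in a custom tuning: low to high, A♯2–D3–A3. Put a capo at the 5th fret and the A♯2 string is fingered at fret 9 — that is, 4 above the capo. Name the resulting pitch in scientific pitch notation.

The capo raises the open A♯2 by 5 semitones to D♯3; fretting 4 more gives A♯2 + 5 + 4 = A♯2 + 9 semitones = G3.

G3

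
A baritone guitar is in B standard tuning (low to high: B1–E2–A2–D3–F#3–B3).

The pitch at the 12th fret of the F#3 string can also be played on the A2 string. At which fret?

Fret 12 on F#3 is MIDI 54 + 12 = 66 (F#4). On the A2 string (open MIDI 45), that pitch is 66 − 45 = fret 21.

21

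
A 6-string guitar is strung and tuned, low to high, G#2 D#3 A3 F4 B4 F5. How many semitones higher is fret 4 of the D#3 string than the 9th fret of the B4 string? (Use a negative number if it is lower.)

-25 semitones

D#3 at fret 4 → G3 (MIDI 55); B4 at fret 9 → G#5 (MIDI 80).
55 − 80 = -25, so the two pitches are 25 semitones apart.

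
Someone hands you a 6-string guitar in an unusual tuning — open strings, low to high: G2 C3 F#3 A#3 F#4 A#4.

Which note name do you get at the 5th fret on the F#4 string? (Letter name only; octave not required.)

F#4 is MIDI 66. Adding 5 gives 71; 71 mod 12 = 11, i.e. B.

B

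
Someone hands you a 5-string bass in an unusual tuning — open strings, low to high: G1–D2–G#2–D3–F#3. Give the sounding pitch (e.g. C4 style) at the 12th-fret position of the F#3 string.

Each fret is one semitone, so F#3 + 12 = F#4.
(Equivalently spelled Gb4.)

F#4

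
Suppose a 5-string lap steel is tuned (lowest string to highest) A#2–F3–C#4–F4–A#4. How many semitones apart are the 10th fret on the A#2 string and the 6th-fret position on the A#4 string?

20 semitones

A#2 at fret 10 → G#3 (MIDI 56); A#4 at fret 6 → E5 (MIDI 76).
56 − 76 = -20, so the two pitches are 20 semitones apart, with E5 the higher.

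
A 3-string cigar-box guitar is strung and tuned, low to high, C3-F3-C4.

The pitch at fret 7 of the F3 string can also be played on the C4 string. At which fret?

F3 at fret 7 is F3 + 7 semitones = C4.
The open C4 string is 7 semitones above the open F3, so the same pitch on the C4 string lies at fret 7 − 7 = 0.

0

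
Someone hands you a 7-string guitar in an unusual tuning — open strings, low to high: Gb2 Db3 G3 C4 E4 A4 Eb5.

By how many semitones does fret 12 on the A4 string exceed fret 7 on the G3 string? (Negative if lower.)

A4 at fret 12 → A5 (MIDI 81); G3 at fret 7 → D4 (MIDI 62).
81 − 62 = 19, so the two pitches are 19 semitones apart.

19 semitones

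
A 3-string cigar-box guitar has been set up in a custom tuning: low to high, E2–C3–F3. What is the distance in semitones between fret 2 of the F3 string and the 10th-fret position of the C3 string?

F3 at fret 2 → G3 (MIDI 55); C3 at fret 10 → B♭3 (MIDI 58).
55 − 58 = -3, so the two pitches are 3 semitones apart, with B♭3 the higher.

3 semitones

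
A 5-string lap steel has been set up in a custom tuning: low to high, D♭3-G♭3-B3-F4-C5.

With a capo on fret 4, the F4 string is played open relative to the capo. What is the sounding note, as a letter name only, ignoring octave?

The capo raises the open F4 by 4 semitones to A4; fretting 0 more gives F4 + 4 + 0 = F4 + 4 semitones, landing on A.

A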